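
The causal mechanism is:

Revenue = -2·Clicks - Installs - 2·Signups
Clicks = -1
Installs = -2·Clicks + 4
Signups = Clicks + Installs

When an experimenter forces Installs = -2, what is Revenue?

10

Under do(Installs=-2), the mechanism Installs = -2·Clicks + 4 is discarded; Installs is fixed at -2.
Signups = Clicks + Installs  [with Clicks=-1, Installs=-2]  = -3
Revenue = -2·Clicks - Installs - 2·Signups  [with Clicks=-1, Installs=-2, Signups=-3]  = 10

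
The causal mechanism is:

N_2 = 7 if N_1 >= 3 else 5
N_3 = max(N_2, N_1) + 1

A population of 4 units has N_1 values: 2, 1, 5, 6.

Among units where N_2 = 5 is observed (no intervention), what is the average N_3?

Conditioning on N_2=5 selects the 2 unit(s) with N_1 ∈ {2, 1}. Their N_3 values: 6, 6. Mean = 6.

6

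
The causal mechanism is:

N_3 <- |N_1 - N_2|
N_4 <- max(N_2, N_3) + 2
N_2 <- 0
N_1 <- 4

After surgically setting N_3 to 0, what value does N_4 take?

2

The intervention breaks the incoming arrows to N_3: N_3 <- |N_1 - N_2| no longer applies, and N_3 = 0.
N_4 = max(N_2, N_3) + 2  [with N_2=0, N_3=0]  = 2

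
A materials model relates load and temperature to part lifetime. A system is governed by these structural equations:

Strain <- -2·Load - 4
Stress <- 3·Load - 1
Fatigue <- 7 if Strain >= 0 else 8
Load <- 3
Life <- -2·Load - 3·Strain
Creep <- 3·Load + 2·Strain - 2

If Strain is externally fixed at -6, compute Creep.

The intervention breaks the incoming arrows to Strain: Strain <- -2·Load - 4 no longer applies, and Strain = -6.
Creep = 3·Load + 2·Strain - 2  [with Load=3, Strain=-6]  = -5

-5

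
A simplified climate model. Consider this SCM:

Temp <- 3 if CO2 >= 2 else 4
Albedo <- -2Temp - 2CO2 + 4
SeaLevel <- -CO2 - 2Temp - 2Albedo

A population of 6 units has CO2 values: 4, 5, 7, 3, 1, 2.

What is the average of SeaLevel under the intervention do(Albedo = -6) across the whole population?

Under do(Albedo=-6), Albedo's equation is replaced by Albedo=-6 for every unit. Per-unit SeaLevel: 2, 1, -1, 3, 3, 4. Mean = 2.

2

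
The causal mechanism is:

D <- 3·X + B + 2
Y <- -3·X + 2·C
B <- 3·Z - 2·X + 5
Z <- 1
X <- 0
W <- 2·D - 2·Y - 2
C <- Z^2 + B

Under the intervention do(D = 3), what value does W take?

The intervention breaks the incoming arrows to D: D <- 3·X + B + 2 no longer applies, and D = 3.
B = 3·Z - 2·X + 5  [with Z=1, X=0]  = 8
C = Z^2 + B  [with Z=1, B=8]  = 9
Y = -3·X + 2·C  [with X=0, C=9]  = 18
W = 2·D - 2·Y - 2  [with D=3, Y=18]  = -32

-32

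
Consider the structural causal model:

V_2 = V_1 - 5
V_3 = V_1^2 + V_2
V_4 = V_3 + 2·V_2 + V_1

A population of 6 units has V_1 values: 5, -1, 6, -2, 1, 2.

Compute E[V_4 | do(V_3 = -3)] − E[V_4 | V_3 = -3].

The intervention sets V_3=-3 in all 6 units regardless of V_1. Recomputing V_4 per unit gives 2, -16, 5, -19, -10, -7; average -7.5.
Conditioning on V_3=-3 selects the 2 unit(s) with V_1 ∈ {-2, 1}. Their V_4 values: -19, -10. Mean = -14.5.
Difference = -7.5 − (-14.5) = 7.

7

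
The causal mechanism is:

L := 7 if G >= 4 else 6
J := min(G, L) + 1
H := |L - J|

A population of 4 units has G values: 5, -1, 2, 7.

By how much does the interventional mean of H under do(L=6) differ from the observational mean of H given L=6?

Under do(L=6), L's equation is replaced by L=6 for every unit. Per-unit H: 0, 6, 3, 1. Mean = 2.5.
Conditioning on L=6 selects the 2 unit(s) with G ∈ {-1, 2}. Their H values: 6, 3. Mean = 4.5.
Difference = 2.5 − 4.5 = -2.

-2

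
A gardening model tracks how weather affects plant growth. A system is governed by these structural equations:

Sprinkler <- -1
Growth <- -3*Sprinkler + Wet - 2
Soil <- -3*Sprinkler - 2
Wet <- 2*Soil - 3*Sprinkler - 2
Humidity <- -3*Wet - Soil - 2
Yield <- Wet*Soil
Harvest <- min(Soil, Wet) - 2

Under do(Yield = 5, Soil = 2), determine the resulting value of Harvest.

0

Setting Yield = 5, Soil = 2 by intervention discards those variables' equations.
Wet = 2*Soil - 3*Sprinkler - 2  [with Soil=2, Sprinkler=-1]  = 5
Harvest = min(Soil, Wet) - 2  [with Soil=2, Wet=5]  = 0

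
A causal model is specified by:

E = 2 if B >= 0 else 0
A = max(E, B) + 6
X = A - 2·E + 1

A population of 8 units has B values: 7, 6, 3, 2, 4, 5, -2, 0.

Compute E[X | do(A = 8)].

Every unit gets A=8 under the intervention. X values become 5, 5, 5, 5, 5, 5, 9, 5; E[X|do(A=8)] = 5.5.

5.5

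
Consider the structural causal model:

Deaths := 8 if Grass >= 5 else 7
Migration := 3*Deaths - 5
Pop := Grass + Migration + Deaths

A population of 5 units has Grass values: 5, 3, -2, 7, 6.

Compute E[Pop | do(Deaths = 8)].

Every unit gets Deaths=8 under the intervention. Pop values become 32, 30, 25, 34, 33; E[Pop|do(Deaths=8)] = 30.8.

30.8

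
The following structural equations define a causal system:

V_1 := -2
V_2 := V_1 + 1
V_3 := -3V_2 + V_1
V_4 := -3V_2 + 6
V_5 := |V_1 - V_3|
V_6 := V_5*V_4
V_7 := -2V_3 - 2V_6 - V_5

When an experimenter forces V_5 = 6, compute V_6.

The intervention breaks the incoming arrows to V_5: V_5 := |V_1 - V_3| no longer applies, and V_5 = 6.
V_2 = V_1 + 1  [with V_1=-2]  = -1
V_4 = -3V_2 + 6  [with V_2=-1]  = 9
V_6 = V_5*V_4  [with V_5=6, V_4=9]  = 54

54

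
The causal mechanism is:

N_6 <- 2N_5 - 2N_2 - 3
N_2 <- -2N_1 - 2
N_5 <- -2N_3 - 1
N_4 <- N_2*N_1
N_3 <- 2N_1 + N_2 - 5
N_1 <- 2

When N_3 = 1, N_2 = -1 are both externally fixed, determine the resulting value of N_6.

Setting N_3 = 1, N_2 = -1 by intervention discards those variables' equations.
N_5 = -2N_3 - 1  [with N_3=1]  = -3
N_6 = 2N_5 - 2N_2 - 3  [with N_5=-3, N_2=-1]  = -7

-7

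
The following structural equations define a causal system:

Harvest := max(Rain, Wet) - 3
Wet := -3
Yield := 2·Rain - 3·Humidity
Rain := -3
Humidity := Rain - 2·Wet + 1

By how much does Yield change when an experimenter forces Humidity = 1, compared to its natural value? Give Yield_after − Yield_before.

9

The intervention breaks the incoming arrows to Humidity: Humidity := Rain - 2·Wet + 1 no longer applies, and Humidity = 1.
Yield = 2·Rain - 3·Humidity  [with Rain=-3, Humidity=1]  = -9
Without intervention: Humidity = Rain - 2·Wet + 1  [with Rain=-3, Wet=-3]  = 4; Yield = 2·Rain - 3·Humidity  [with Rain=-3, Humidity=4]  = -18.
Change = -9 − (-18) = 9.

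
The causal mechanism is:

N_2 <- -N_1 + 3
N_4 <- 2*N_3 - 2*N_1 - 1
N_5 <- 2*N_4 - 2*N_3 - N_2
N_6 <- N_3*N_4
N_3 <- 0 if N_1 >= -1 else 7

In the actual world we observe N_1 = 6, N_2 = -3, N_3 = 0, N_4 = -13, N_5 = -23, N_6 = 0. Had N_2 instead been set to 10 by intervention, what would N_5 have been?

do(N_2=10) replaces the equation N_2 <- -N_1 + 3 with the constant N_2 = 10.
N_3 = 0 if N_1 >= -1 else 7  [with N_1=6]  = 0
N_4 = 2*N_3 - 2*N_1 - 1  [with N_3=0, N_1=6]  = -13
N_5 = 2*N_4 - 2*N_3 - N_2  [with N_4=-13, N_3=0, N_2=10]  = -36

-36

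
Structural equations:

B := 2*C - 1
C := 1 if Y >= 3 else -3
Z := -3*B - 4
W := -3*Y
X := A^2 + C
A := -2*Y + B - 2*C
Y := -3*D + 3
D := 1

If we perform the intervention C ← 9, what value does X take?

10

The intervention breaks the incoming arrows to C: C := 1 if Y >= 3 else -3 no longer applies, and C = 9.
Y = -3*D + 3  [with D=1]  = 0
B = 2*C - 1  [with C=9]  = 17
A = -2*Y + B - 2*C  [with Y=0, B=17, C=9]  = -1
X = A^2 + C  [with A=-1, C=9]  = 10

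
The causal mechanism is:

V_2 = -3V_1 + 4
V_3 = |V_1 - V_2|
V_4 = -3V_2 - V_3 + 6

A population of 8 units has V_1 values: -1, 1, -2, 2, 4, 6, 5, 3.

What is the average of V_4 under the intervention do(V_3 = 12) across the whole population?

The intervention sets V_3=12 in all 8 units regardless of V_1. Recomputing V_4 per unit gives -27, -9, -36, 0, 18, 36, 27, 9; average 2.25.

2.25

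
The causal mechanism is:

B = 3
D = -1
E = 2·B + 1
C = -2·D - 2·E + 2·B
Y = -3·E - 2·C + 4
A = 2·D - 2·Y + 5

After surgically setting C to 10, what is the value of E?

Under do(C=10), the mechanism C = -2·D - 2·E + 2·B is discarded; C is fixed at 10.
Since E is not a descendant of the intervened variable, it is unaffected.
E = 2·B + 1  [with B=3]  = 7

7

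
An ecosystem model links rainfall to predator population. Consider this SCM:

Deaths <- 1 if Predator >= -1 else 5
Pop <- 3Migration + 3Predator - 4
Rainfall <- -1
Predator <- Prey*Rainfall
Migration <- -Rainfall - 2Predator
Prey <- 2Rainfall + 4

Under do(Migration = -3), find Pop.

The intervention breaks the incoming arrows to Migration: Migration <- -Rainfall - 2Predator no longer applies, and Migration = -3.
Prey = 2Rainfall + 4  [with Rainfall=-1]  = 2
Predator = Prey*Rainfall  [with Prey=2, Rainfall=-1]  = -2
Pop = 3Migration + 3Predator - 4  [with Migration=-3, Predator=-2]  = -19

-19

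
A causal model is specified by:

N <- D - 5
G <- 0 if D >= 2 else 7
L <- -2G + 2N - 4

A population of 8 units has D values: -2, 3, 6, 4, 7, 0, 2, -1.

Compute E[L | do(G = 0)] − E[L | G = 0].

Under do(G=0), G's equation is replaced by G=0 for every unit. Per-unit L: -18, -8, -2, -6, 0, -14, -10, -16. Mean = -9.25.
Observing G=0 restricts to units where G's equation naturally yields 0: D ∈ {3, 6, 4, 7, 2}. In that subpopulation L = -8, -2, -6, 0, -10, mean -5.2.
Difference = -9.25 − (-5.2) = -4.05.

-4.05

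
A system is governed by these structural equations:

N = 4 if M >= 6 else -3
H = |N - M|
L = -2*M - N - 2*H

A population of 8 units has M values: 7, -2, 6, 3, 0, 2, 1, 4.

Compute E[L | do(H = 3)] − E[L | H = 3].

3.5

The intervention sets H=3 in all 8 units regardless of M. Recomputing L per unit gives -24, 1, -22, -9, -3, -7, -5, -11; average -10.
E[L|H=3] averages over only the 2 units with H=3 (M = 7, 0): L = -24, -3, mean -13.5.
Difference = -10 − (-13.5) = 3.5.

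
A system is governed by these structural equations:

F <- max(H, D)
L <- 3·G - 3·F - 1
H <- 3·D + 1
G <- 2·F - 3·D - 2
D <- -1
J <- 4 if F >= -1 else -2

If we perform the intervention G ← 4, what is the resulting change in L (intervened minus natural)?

Intervening sets G = 4 and removes its equation (G <- 2·F - 3·D - 2).
H = 3·D + 1  [with D=-1]  = -2
F = max(H, D)  [with H=-2, D=-1]  = -1
L = 3·G - 3·F - 1  [with G=4, F=-1]  = 14
Without intervention: H = 3·D + 1  [with D=-1]  = -2; F = max(H, D)  [with H=-2, D=-1]  = -1; G = 2·F - 3·D - 2  [with F=-1, D=-1]  = -1; L = 3·G - 3·F - 1  [with G=-1, F=-1]  = -1.
Change = 14 − (-1) = 15.

15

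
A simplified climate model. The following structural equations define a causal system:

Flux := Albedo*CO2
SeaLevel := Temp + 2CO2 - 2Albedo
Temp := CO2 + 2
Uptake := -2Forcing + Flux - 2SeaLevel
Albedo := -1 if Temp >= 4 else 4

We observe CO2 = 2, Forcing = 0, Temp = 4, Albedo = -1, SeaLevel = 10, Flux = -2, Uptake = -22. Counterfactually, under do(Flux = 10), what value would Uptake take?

Intervening sets Flux = 10 and removes its equation (Flux := Albedo*CO2).
Temp = CO2 + 2  [with CO2=2]  = 4
Albedo = -1 if Temp >= 4 else 4  [with Temp=4]  = -1
SeaLevel = Temp + 2CO2 - 2Albedo  [with Temp=4, CO2=2, Albedo=-1]  = 10
Uptake = -2Forcing + Flux - 2SeaLevel  [with Forcing=0, Flux=10, SeaLevel=10]  = -10

-10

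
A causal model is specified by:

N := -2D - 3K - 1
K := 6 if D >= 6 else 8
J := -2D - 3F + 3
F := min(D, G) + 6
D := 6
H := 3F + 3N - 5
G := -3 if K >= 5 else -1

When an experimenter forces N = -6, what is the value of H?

The intervention breaks the incoming arrows to N: N := -2D - 3K - 1 no longer applies, and N = -6.
K = 6 if D >= 6 else 8  [with D=6]  = 6
G = -3 if K >= 5 else -1  [with K=6]  = -3
F = min(D, G) + 6  [with D=6, G=-3]  = 3
H = 3F + 3N - 5  [with F=3, N=-6]  = -14

-14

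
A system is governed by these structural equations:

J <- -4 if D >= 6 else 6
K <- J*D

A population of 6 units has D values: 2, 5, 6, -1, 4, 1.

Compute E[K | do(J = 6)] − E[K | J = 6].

The intervention sets J=6 in all 6 units regardless of D. Recomputing K per unit gives 12, 30, 36, -6, 24, 6; average 17.
E[K|J=6] averages over only the 5 units with J=6 (D = 2, 5, -1, 4, 1): K = 12, 30, -6, 24, 6, mean 13.2.
Difference = 17 − 13.2 = 3.8.

3.8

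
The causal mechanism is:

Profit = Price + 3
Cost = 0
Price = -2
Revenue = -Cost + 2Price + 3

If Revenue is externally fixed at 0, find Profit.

1

The intervention breaks the incoming arrows to Revenue: Revenue = -Cost + 2Price + 3 no longer applies, and Revenue = 0.
Profit is not downstream of the intervention, so its value is determined by the original equations.
Profit = Price + 3  [with Price=-2]  = 1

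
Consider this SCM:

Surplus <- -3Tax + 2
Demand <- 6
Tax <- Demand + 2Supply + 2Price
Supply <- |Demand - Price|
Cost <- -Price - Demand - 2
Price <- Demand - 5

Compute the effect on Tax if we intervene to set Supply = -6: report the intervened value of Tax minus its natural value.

-22

do(Supply=-6) replaces the equation Supply <- |Demand - Price| with the constant Supply = -6.
Price = Demand - 5  [with Demand=6]  = 1
Tax = Demand + 2Supply + 2Price  [with Demand=6, Supply=-6, Price=1]  = -4
Without intervention: Price = Demand - 5  [with Demand=6]  = 1; Supply = |Demand - Price|  [with Demand=6, Price=1]  = 5; Tax = Demand + 2Supply + 2Price  [with Demand=6, Supply=5, Price=1]  = 18.
Change = -4 − 18 = -22.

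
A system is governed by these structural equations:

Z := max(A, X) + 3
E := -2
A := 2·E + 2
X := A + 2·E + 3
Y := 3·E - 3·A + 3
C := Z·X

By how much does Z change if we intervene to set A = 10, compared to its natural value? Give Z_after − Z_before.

Under do(A=10), the mechanism A := 2·E + 2 is discarded; A is fixed at 10.
X = A + 2·E + 3  [with A=10, E=-2]  = 9
Z = max(A, X) + 3  [with A=10, X=9]  = 13
Without intervention: A = 2·E + 2  [with E=-2]  = -2; X = A + 2·E + 3  [with A=-2, E=-2]  = -3; Z = max(A, X) + 3  [with A=-2, X=-3]  = 1.
Change = 13 − 1 = 12.

12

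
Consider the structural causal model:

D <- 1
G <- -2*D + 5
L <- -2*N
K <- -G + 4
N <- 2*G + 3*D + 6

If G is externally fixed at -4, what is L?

do(G=-4) replaces the equation G <- -2*D + 5 with the constant G = -4.
N = 2*G + 3*D + 6  [with G=-4, D=1]  = 1
L = -2*N  [with N=1]  = -2

-2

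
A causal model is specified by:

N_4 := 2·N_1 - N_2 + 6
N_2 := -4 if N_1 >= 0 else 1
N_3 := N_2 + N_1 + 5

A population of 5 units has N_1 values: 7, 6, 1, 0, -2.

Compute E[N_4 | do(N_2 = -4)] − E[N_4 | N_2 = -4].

-2.2

Every unit gets N_2=-4 under the intervention. N_4 values become 24, 22, 12, 10, 6; E[N_4|do(N_2=-4)] = 14.8.
E[N_4|N_2=-4] averages over only the 4 units with N_2=-4 (N_1 = 7, 6, 1, 0): N_4 = 24, 22, 12, 10, mean 17.
Difference = 14.8 − 17 = -2.2.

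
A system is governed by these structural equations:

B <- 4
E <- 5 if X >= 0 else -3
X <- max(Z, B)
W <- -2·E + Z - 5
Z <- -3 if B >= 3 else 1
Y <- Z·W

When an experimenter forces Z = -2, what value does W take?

-17

do(Z=-2) replaces the equation Z <- -3 if B >= 3 else 1 with the constant Z = -2.
X = max(Z, B)  [with Z=-2, B=4]  = 4
E = 5 if X >= 0 else -3  [with X=4]  = 5
W = -2·E + Z - 5  [with E=5, Z=-2]  = -17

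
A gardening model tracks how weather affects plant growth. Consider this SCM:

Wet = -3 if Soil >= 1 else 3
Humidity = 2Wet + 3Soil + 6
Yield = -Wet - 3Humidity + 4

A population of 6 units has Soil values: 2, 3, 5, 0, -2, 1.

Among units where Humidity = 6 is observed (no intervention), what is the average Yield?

-14

E[Yield|Humidity=6] averages over only the 2 units with Humidity=6 (Soil = 2, -2): Yield = -11, -17, mean -14.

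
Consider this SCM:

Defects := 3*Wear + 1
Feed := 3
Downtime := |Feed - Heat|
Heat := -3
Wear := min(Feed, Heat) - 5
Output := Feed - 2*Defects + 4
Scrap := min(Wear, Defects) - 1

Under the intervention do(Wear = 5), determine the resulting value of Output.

-25

The intervention breaks the incoming arrows to Wear: Wear := min(Feed, Heat) - 5 no longer applies, and Wear = 5.
Defects = 3*Wear + 1  [with Wear=5]  = 16
Output = Feed - 2*Defects + 4  [with Feed=3, Defects=16]  = -25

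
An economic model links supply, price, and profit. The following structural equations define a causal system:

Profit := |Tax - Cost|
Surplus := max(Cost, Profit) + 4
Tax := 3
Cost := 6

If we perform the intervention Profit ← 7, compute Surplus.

The intervention breaks the incoming arrows to Profit: Profit := |Tax - Cost| no longer applies, and Profit = 7.
Surplus = max(Cost, Profit) + 4  [with Cost=6, Profit=7]  = 11

11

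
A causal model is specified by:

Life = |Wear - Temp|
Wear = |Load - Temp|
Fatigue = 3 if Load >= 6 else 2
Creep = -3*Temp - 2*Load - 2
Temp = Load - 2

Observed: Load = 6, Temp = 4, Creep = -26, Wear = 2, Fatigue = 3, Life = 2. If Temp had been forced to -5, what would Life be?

16

Under do(Temp=-5), the mechanism Temp = Load - 2 is discarded; Temp is fixed at -5.
Wear = |Load - Temp|  [with Load=6, Temp=-5]  = 11
Life = |Wear - Temp|  [with Wear=11, Temp=-5]  = 16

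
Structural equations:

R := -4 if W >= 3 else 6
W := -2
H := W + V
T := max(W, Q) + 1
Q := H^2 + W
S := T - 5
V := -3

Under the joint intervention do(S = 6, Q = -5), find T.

-1

Setting S = 6, Q = -5 by intervention discards those variables' equations.
T = max(W, Q) + 1  [with W=-2, Q=-5]  = -1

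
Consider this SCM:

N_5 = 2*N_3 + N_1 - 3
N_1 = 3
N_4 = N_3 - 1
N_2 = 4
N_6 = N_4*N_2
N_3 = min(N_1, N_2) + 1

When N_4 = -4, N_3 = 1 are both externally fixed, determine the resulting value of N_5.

2

The joint intervention fixes N_4 = -4, N_3 = 1, removing each variable's own equation.
N_5 = 2*N_3 + N_1 - 3  [with N_3=1, N_1=3]  = 2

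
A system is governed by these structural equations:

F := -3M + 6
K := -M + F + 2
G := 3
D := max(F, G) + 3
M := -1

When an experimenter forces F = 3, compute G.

3

Under do(F=3), the mechanism F := -3M + 6 is discarded; F is fixed at 3.
Since G is not a descendant of the intervened variable, it is unaffected.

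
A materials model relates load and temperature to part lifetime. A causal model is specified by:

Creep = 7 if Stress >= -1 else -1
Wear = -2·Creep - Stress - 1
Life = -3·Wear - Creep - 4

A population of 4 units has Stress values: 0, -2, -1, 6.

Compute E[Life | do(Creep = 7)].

36.25

do(Creep=7) breaks Creep's dependence on Stress. With Creep=7 fixed, Life across the units is 34, 28, 31, 52, mean 36.25.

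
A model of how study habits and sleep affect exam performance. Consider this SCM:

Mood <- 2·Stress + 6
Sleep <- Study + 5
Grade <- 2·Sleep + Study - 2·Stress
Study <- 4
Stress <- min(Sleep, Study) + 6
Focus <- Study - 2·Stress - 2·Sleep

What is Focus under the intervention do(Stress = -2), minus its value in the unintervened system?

24

The intervention breaks the incoming arrows to Stress: Stress <- min(Sleep, Study) + 6 no longer applies, and Stress = -2.
Sleep = Study + 5  [with Study=4]  = 9
Focus = Study - 2·Stress - 2·Sleep  [with Study=4, Stress=-2, Sleep=9]  = -10
Without intervention: Sleep = Study + 5  [with Study=4]  = 9; Stress = min(Sleep, Study) + 6  [with Sleep=9, Study=4]  = 10; Focus = Study - 2·Stress - 2·Sleep  [with Study=4, Stress=10, Sleep=9]  = -34.
Change = -10 − (-34) = 24.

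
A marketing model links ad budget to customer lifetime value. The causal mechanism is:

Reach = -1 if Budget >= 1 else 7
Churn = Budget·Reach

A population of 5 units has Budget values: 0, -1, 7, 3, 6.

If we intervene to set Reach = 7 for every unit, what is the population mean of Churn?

21

Under do(Reach=7), Reach's equation is replaced by Reach=7 for every unit. Per-unit Churn: 0, -7, 49, 21, 42. Mean = 21.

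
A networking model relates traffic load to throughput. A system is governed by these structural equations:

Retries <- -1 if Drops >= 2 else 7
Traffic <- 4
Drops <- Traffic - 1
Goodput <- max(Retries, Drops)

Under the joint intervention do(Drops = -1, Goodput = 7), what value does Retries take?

The joint intervention fixes Drops = -1, Goodput = 7, removing each variable's own equation.
Retries = -1 if Drops >= 2 else 7  [with Drops=-1]  = 7

7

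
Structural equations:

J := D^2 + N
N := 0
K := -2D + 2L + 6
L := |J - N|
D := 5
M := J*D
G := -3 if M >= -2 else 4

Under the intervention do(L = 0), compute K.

-4

Under do(L=0), the mechanism L := |J - N| is discarded; L is fixed at 0.
K = -2D + 2L + 6  [with D=5, L=0]  = -4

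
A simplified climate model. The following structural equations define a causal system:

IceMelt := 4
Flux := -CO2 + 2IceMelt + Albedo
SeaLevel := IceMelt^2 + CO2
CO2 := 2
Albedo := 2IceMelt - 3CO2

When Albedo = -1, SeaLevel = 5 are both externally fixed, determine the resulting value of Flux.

5

Setting Albedo = -1, SeaLevel = 5 by intervention discards those variables' equations.
Flux = -CO2 + 2IceMelt + Albedo  [with CO2=2, IceMelt=4, Albedo=-1]  = 5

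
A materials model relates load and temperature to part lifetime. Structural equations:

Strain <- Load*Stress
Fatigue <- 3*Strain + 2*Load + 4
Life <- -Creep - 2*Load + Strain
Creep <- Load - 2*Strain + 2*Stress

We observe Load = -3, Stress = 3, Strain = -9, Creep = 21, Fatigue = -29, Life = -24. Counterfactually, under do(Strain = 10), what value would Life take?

The intervention breaks the incoming arrows to Strain: Strain <- Load*Stress no longer applies, and Strain = 10.
Creep = Load - 2*Strain + 2*Stress  [with Load=-3, Strain=10, Stress=3]  = -17
Life = -Creep - 2*Load + Strain  [with Creep=-17, Load=-3, Strain=10]  = 33

33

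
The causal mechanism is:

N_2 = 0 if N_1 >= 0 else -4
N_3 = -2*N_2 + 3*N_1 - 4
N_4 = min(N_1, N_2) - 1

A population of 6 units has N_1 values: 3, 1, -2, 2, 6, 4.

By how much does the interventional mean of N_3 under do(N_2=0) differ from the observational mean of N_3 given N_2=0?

The intervention sets N_2=0 in all 6 units regardless of N_1. Recomputing N_3 per unit gives 5, -1, -10, 2, 14, 8; average 3.
E[N_3|N_2=0] averages over only the 5 units with N_2=0 (N_1 = 3, 1, 2, 6, 4): N_3 = 5, -1, 2, 14, 8, mean 5.6.
Difference = 3 − 5.6 = -2.6.

-2.6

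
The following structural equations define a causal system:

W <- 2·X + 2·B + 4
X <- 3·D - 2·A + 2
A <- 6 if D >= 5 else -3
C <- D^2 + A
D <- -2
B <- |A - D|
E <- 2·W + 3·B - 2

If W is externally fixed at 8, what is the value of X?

2

The intervention breaks the incoming arrows to W: W <- 2·X + 2·B + 4 no longer applies, and W = 8.
Since X is not a descendant of the intervened variable, it is unaffected.
A = 6 if D >= 5 else -3  [with D=-2]  = -3
X = 3·D - 2·A + 2  [with D=-2, A=-3]  = 2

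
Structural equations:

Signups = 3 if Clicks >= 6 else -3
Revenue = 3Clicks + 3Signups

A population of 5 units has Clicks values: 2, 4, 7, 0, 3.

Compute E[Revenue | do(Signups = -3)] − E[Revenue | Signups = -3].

Every unit gets Signups=-3 under the intervention. Revenue values become -3, 3, 12, -9, 0; E[Revenue|do(Signups=-3)] = 0.6.
Observing Signups=-3 restricts to units where Signups's equation naturally yields -3: Clicks ∈ {2, 4, 0, 3}. In that subpopulation Revenue = -3, 3, -9, 0, mean -2.25.
Difference = 0.6 − (-2.25) = 2.85.

2.85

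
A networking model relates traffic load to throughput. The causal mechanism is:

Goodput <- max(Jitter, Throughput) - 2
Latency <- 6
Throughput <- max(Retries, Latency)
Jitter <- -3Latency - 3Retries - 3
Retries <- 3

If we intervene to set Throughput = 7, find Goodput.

5

Intervening sets Throughput = 7 and removes its equation (Throughput <- max(Retries, Latency)).
Jitter = -3Latency - 3Retries - 3  [with Latency=6, Retries=3]  = -30
Goodput = max(Jitter, Throughput) - 2  [with Jitter=-30, Throughput=7]  = 5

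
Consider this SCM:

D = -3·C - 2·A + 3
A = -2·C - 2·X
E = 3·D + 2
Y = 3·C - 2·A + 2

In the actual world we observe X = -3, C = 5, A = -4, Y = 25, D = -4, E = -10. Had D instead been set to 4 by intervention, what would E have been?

14

The intervention breaks the incoming arrows to D: D = -3·C - 2·A + 3 no longer applies, and D = 4.
E = 3·D + 2  [with D=4]  = 14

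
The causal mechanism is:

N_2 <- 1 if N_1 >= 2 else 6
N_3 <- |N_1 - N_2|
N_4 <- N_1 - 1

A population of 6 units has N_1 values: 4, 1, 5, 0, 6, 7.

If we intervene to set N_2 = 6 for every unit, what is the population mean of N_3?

2.5

The intervention sets N_2=6 in all 6 units regardless of N_1. Recomputing N_3 per unit gives 2, 5, 1, 6, 0, 1; average 2.5.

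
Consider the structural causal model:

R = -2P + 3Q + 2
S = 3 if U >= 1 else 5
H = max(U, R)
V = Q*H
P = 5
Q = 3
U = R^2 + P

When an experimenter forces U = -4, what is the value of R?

1

Under do(U=-4), the mechanism U = R^2 + P is discarded; U is fixed at -4.
Since R is not a descendant of the intervened variable, it is unaffected.
R = -2P + 3Q + 2  [with P=5, Q=3]  = 1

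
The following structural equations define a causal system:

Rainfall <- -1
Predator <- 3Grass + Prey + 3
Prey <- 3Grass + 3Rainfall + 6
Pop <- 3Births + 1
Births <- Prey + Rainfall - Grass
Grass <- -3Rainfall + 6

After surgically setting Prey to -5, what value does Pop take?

-44

The intervention breaks the incoming arrows to Prey: Prey <- 3Grass + 3Rainfall + 6 no longer applies, and Prey = -5.
Grass = -3Rainfall + 6  [with Rainfall=-1]  = 9
Births = Prey + Rainfall - Grass  [with Prey=-5, Rainfall=-1, Grass=9]  = -15
Pop = 3Births + 1  [with Births=-15]  = -44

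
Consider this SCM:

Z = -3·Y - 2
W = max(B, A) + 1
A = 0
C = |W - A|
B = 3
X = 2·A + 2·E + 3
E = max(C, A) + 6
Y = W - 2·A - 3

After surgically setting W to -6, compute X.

27

The intervention breaks the incoming arrows to W: W = max(B, A) + 1 no longer applies, and W = -6.
C = |W - A|  [with W=-6, A=0]  = 6
E = max(C, A) + 6  [with C=6, A=0]  = 12
X = 2·A + 2·E + 3  [with A=0, E=12]  = 27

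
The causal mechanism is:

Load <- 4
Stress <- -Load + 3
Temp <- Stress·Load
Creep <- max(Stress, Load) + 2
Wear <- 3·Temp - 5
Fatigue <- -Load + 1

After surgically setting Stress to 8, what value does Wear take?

91

do(Stress=8) replaces the equation Stress <- -Load + 3 with the constant Stress = 8.
Temp = Stress·Load  [with Stress=8, Load=4]  = 32
Wear = 3·Temp - 5  [with Temp=32]  = 91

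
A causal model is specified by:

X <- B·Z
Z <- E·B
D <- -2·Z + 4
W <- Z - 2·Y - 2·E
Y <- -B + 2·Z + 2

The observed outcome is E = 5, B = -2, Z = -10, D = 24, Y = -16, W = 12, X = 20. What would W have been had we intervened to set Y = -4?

The intervention breaks the incoming arrows to Y: Y <- -B + 2·Z + 2 no longer applies, and Y = -4.
Z = E·B  [with E=5, B=-2]  = -10
W = Z - 2·Y - 2·E  [with Z=-10, Y=-4, E=5]  = -12

-12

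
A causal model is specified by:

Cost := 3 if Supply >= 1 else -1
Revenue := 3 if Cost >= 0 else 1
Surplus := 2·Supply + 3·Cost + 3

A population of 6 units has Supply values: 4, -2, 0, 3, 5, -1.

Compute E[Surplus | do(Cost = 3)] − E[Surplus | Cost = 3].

Every unit gets Cost=3 under the intervention. Surplus values become 20, 8, 12, 18, 22, 10; E[Surplus|do(Cost=3)] = 15.
Conditioning on Cost=3 selects the 3 unit(s) with Supply ∈ {4, 3, 5}. Their Surplus values: 20, 18, 22. Mean = 20.
Difference = 15 − 20 = -5.

-5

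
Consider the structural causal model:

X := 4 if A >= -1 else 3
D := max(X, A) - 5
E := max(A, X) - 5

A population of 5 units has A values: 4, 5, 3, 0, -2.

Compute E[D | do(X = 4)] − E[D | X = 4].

-0.05

The intervention sets X=4 in all 5 units regardless of A. Recomputing D per unit gives -1, 0, -1, -1, -1; average -0.8.
Conditioning on X=4 selects the 4 unit(s) with A ∈ {4, 5, 3, 0}. Their D values: -1, 0, -1, -1. Mean = -0.75.
Difference = -0.8 − (-0.75) = -0.05.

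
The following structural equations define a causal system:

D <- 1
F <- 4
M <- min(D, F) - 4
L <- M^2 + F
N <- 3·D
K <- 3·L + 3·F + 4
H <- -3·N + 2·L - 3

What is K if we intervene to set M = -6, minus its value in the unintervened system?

81

The intervention breaks the incoming arrows to M: M <- min(D, F) - 4 no longer applies, and M = -6.
L = M^2 + F  [with M=-6, F=4]  = 40
K = 3·L + 3·F + 4  [with L=40, F=4]  = 136
Without intervention: M = min(D, F) - 4  [with D=1, F=4]  = -3; L = M^2 + F  [with M=-3, F=4]  = 13; K = 3·L + 3·F + 4  [with L=13, F=4]  = 55.
Change = 136 − 55 = 81.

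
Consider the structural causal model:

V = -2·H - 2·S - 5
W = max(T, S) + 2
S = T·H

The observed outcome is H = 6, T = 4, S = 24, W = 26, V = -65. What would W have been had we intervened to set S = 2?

6

The intervention breaks the incoming arrows to S: S = T·H no longer applies, and S = 2.
W = max(T, S) + 2  [with T=4, S=2]  = 6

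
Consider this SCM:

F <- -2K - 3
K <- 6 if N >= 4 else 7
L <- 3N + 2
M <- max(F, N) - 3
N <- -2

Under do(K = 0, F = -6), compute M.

Setting K = 0, F = -6 by intervention discards those variables' equations.
M = max(F, N) - 3  [with F=-6, N=-2]  = -5

-5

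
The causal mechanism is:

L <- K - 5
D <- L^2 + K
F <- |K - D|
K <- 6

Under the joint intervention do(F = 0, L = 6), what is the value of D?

42

Setting F = 0, L = 6 by intervention discards those variables' equations.
D = L^2 + K  [with L=6, K=6]  = 42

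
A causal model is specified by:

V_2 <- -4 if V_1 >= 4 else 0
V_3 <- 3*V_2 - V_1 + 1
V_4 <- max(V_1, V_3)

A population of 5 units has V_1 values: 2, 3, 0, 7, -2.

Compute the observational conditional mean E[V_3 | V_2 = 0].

Observing V_2=0 restricts to units where V_2's equation naturally yields 0: V_1 ∈ {2, 3, 0, -2}. In that subpopulation V_3 = -1, -2, 1, 3, mean 0.25.

0.25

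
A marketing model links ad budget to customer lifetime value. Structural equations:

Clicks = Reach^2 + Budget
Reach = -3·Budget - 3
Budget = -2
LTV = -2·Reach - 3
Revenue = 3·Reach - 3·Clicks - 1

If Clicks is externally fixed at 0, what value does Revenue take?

8

The intervention breaks the incoming arrows to Clicks: Clicks = Reach^2 + Budget no longer applies, and Clicks = 0.
Reach = -3·Budget - 3  [with Budget=-2]  = 3
Revenue = 3·Reach - 3·Clicks - 1  [with Reach=3, Clicks=0]  = 8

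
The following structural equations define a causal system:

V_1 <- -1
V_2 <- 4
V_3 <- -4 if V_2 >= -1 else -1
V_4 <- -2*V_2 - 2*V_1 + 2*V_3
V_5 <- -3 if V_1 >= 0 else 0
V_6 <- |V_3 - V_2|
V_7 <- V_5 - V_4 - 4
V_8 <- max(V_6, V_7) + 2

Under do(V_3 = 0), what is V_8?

6

The intervention breaks the incoming arrows to V_3: V_3 <- -4 if V_2 >= -1 else -1 no longer applies, and V_3 = 0.
V_4 = -2*V_2 - 2*V_1 + 2*V_3  [with V_2=4, V_1=-1, V_3=0]  = -6
V_5 = -3 if V_1 >= 0 else 0  [with V_1=-1]  = 0
V_6 = |V_3 - V_2|  [with V_3=0, V_2=4]  = 4
V_7 = V_5 - V_4 - 4  [with V_5=0, V_4=-6]  = 2
V_8 = max(V_6, V_7) + 2  [with V_6=4, V_7=2]  = 6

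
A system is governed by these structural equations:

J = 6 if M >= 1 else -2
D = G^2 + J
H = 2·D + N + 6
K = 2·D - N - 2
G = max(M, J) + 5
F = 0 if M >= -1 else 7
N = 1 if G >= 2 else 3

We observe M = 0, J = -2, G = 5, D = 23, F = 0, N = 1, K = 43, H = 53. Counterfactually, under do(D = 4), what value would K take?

The intervention breaks the incoming arrows to D: D = G^2 + J no longer applies, and D = 4.
J = 6 if M >= 1 else -2  [with M=0]  = -2
G = max(M, J) + 5  [with M=0, J=-2]  = 5
N = 1 if G >= 2 else 3  [with G=5]  = 1
K = 2·D - N - 2  [with D=4, N=1]  = 5

5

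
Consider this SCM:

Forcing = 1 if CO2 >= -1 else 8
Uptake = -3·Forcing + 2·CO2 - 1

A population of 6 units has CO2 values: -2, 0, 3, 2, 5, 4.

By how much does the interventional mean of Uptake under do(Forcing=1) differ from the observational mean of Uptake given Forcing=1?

The intervention sets Forcing=1 in all 6 units regardless of CO2. Recomputing Uptake per unit gives -8, -4, 2, 0, 6, 4; average 0.
Conditioning on Forcing=1 selects the 5 unit(s) with CO2 ∈ {0, 3, 2, 5, 4}. Their Uptake values: -4, 2, 0, 6, 4. Mean = 1.6.
Difference = 0 − 1.6 = -1.6.

-1.6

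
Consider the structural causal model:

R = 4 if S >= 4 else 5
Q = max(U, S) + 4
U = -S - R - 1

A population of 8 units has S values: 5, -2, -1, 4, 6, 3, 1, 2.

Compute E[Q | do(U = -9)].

Every unit gets U=-9 under the intervention. Q values become 9, 2, 3, 8, 10, 7, 5, 6; E[Q|do(U=-9)] = 6.25.

6.25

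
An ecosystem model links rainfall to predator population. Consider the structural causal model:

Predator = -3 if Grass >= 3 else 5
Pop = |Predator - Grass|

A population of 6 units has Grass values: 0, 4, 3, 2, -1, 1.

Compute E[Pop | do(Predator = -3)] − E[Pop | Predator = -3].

-2

do(Predator=-3) breaks Predator's dependence on Grass. With Predator=-3 fixed, Pop across the units is 3, 7, 6, 5, 2, 4, mean 4.5.
Conditioning on Predator=-3 selects the 2 unit(s) with Grass ∈ {4, 3}. Their Pop values: 7, 6. Mean = 6.5.
Difference = 4.5 − 6.5 = -2.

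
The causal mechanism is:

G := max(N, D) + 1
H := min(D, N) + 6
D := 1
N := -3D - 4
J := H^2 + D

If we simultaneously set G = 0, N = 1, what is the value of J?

50

Setting G = 0, N = 1 by intervention discards those variables' equations.
H = min(D, N) + 6  [with D=1, N=1]  = 7
J = H^2 + D  [with H=7, D=1]  = 50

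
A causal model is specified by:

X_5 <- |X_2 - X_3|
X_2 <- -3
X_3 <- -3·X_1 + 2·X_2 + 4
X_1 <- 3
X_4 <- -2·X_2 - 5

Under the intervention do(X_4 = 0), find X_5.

Intervening sets X_4 = 0 and removes its equation (X_4 <- -2·X_2 - 5).
No directed path runs from X_4 to X_5, so X_5 keeps its natural value.
X_3 = -3·X_1 + 2·X_2 + 4  [with X_1=3, X_2=-3]  = -11
X_5 = |X_2 - X_3|  [with X_2=-3, X_3=-11]  = 8

8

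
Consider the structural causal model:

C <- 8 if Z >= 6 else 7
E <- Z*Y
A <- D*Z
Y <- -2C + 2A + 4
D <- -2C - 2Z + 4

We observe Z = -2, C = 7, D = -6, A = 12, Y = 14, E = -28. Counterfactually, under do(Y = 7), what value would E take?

The intervention breaks the incoming arrows to Y: Y <- -2C + 2A + 4 no longer applies, and Y = 7.
E = Z*Y  [with Z=-2, Y=7]  = -14

-14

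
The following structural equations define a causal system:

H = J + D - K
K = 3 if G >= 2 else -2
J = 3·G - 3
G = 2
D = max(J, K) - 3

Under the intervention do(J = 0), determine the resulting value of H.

do(J=0) replaces the equation J = 3·G - 3 with the constant J = 0.
K = 3 if G >= 2 else -2  [with G=2]  = 3
D = max(J, K) - 3  [with J=0, K=3]  = 0
H = J + D - K  [with J=0, D=0, K=3]  = -3

-3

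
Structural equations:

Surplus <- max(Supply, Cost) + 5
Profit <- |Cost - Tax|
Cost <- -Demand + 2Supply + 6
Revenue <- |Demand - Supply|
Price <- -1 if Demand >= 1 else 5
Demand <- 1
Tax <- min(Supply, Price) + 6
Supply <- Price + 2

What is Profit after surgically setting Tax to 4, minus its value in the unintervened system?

1

Intervening sets Tax = 4 and removes its equation (Tax <- min(Supply, Price) + 6).
Price = -1 if Demand >= 1 else 5  [with Demand=1]  = -1
Supply = Price + 2  [with Price=-1]  = 1
Cost = -Demand + 2Supply + 6  [with Demand=1, Supply=1]  = 7
Profit = |Cost - Tax|  [with Cost=7, Tax=4]  = 3
Without intervention: Price = -1 if Demand >= 1 else 5  [with Demand=1]  = -1; Supply = Price + 2  [with Price=-1]  = 1; Cost = -Demand + 2Supply + 6  [with Demand=1, Supply=1]  = 7; Tax = min(Supply, Price) + 6  [with Supply=1, Price=-1]  = 5; Profit = |Cost - Tax|  [with Cost=7, Tax=5]  = 2.
Change = 3 − 2 = 1.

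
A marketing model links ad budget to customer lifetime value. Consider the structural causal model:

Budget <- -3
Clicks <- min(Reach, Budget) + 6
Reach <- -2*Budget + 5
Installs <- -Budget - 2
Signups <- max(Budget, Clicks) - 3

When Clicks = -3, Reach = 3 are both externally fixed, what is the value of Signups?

Setting Clicks = -3, Reach = 3 by intervention discards those variables' equations.
Signups = max(Budget, Clicks) - 3  [with Budget=-3, Clicks=-3]  = -6

-6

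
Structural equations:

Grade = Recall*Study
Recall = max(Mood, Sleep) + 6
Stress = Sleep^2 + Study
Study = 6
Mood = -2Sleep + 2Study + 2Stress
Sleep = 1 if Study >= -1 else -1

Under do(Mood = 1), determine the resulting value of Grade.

42

Under do(Mood=1), the mechanism Mood = -2Sleep + 2Study + 2Stress is discarded; Mood is fixed at 1.
Sleep = 1 if Study >= -1 else -1  [with Study=6]  = 1
Recall = max(Mood, Sleep) + 6  [with Mood=1, Sleep=1]  = 7
Grade = Recall*Study  [with Recall=7, Study=6]  = 42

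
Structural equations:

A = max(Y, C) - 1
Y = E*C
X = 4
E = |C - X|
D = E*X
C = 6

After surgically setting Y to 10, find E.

do(Y=10) replaces the equation Y = E*C with the constant Y = 10.
E is not downstream of the intervention, so its value is determined by the original equations.
E = |C - X|  [with C=6, X=4]  = 2

2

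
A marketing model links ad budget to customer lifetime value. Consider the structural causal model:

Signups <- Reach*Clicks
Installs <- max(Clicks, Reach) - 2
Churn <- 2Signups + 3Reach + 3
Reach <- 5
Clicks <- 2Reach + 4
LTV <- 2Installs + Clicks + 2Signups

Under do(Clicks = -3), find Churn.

-12

do(Clicks=-3) replaces the equation Clicks <- 2Reach + 4 with the constant Clicks = -3.
Signups = Reach*Clicks  [with Reach=5, Clicks=-3]  = -15
Churn = 2Signups + 3Reach + 3  [with Signups=-15, Reach=5]  = -12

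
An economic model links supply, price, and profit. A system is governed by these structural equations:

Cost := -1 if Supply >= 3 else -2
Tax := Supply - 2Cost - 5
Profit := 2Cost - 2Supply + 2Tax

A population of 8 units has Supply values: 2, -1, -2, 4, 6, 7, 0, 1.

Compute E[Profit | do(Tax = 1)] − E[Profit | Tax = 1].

1.5

do(Tax=1) breaks Tax's dependence on Supply. With Tax=1 fixed, Profit across the units is -6, 0, 2, -8, -12, -14, -2, -4, mean -5.5.
Observing Tax=1 restricts to units where Tax's equation naturally yields 1: Supply ∈ {2, 4}. In that subpopulation Profit = -6, -8, mean -7.
Difference = -5.5 − (-7) = 1.5.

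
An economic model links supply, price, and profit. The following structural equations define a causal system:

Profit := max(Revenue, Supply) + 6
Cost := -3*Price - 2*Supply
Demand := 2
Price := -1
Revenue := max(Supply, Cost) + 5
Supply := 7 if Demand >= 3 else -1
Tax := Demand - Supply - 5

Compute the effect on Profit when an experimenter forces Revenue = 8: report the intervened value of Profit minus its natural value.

Under do(Revenue=8), the mechanism Revenue := max(Supply, Cost) + 5 is discarded; Revenue is fixed at 8.
Supply = 7 if Demand >= 3 else -1  [with Demand=2]  = -1
Profit = max(Revenue, Supply) + 6  [with Revenue=8, Supply=-1]  = 14
Without intervention: Supply = 7 if Demand >= 3 else -1  [with Demand=2]  = -1; Cost = -3*Price - 2*Supply  [with Price=-1, Supply=-1]  = 5; Revenue = max(Supply, Cost) + 5  [with Supply=-1, Cost=5]  = 10; Profit = max(Revenue, Supply) + 6  [with Revenue=10, Supply=-1]  = 16.
Change = 14 − 16 = -2.

-2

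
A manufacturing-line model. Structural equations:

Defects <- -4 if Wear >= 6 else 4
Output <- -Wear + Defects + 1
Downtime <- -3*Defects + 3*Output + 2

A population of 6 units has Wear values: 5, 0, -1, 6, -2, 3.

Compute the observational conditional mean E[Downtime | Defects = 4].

2

E[Downtime|Defects=4] averages over only the 5 units with Defects=4 (Wear = 5, 0, -1, -2, 3): Downtime = -10, 5, 8, 11, -4, mean 2.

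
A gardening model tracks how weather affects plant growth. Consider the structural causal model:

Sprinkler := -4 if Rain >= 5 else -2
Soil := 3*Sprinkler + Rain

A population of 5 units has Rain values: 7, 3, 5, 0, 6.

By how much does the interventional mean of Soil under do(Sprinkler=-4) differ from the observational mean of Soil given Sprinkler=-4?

Under do(Sprinkler=-4), Sprinkler's equation is replaced by Sprinkler=-4 for every unit. Per-unit Soil: -5, -9, -7, -12, -6. Mean = -7.8.
Conditioning on Sprinkler=-4 selects the 3 unit(s) with Rain ∈ {7, 5, 6}. Their Soil values: -5, -7, -6. Mean = -6.
Difference = -7.8 − (-6) = -1.8.

-1.8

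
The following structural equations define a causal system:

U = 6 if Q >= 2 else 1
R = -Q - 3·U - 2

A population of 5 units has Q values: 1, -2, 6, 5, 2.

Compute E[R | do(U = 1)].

do(U=1) breaks U's dependence on Q. With U=1 fixed, R across the units is -6, -3, -11, -10, -7, mean -7.4.

-7.4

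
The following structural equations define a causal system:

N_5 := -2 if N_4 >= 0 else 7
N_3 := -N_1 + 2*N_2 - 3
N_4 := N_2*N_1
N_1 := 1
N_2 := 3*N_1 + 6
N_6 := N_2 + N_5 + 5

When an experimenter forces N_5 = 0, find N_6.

14

The intervention breaks the incoming arrows to N_5: N_5 := -2 if N_4 >= 0 else 7 no longer applies, and N_5 = 0.
N_2 = 3*N_1 + 6  [with N_1=1]  = 9
N_6 = N_2 + N_5 + 5  [with N_2=9, N_5=0]  = 14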